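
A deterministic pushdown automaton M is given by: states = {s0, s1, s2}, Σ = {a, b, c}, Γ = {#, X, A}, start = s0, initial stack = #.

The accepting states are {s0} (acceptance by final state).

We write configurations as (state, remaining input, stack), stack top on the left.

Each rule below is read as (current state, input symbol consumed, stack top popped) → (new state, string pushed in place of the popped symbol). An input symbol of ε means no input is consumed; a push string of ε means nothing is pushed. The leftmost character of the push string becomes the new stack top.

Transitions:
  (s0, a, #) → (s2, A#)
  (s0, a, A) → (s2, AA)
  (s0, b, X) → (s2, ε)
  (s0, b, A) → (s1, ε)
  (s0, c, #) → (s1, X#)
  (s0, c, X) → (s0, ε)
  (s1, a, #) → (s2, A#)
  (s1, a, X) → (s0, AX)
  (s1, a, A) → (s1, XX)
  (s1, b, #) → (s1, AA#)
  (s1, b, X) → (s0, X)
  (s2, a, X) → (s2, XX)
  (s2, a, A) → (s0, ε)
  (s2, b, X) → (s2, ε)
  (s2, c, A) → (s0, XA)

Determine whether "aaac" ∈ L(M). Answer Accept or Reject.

(s0, aaac, #) ⊢ (s2, aac, A#) ⊢ (s0, ac, #) ⊢ (s2, c, A#) ⊢ (s0, ε, XA#)
All input consumed; state s0 ∈ F.

Accept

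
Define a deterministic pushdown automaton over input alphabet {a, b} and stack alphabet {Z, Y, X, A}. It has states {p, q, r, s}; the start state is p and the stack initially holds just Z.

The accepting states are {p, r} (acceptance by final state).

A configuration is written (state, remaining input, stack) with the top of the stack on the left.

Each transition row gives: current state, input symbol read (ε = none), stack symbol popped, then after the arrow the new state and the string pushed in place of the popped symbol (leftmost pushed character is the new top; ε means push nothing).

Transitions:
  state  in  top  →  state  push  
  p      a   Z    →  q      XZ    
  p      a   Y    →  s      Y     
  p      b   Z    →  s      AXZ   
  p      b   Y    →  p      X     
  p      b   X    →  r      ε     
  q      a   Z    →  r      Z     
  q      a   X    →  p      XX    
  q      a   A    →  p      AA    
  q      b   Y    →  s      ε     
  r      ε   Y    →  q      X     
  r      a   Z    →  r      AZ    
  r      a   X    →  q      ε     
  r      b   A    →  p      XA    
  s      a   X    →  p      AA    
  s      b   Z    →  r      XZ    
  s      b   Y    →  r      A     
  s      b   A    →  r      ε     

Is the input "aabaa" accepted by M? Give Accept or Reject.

Accept

(p, aabaa, Z)
  read a, top Z: go to q, push XZ → (q, abaa, XZ)
  read a, top X: go to p, push XX → (p, baa, XXZ)
  read b, top X: go to r, push ε → (r, aa, XZ)
  read a, top X: go to q, push ε → (q, a, Z)
  read a, top Z: go to r, push Z → (r, ε, Z)
All input consumed; state r ∈ F.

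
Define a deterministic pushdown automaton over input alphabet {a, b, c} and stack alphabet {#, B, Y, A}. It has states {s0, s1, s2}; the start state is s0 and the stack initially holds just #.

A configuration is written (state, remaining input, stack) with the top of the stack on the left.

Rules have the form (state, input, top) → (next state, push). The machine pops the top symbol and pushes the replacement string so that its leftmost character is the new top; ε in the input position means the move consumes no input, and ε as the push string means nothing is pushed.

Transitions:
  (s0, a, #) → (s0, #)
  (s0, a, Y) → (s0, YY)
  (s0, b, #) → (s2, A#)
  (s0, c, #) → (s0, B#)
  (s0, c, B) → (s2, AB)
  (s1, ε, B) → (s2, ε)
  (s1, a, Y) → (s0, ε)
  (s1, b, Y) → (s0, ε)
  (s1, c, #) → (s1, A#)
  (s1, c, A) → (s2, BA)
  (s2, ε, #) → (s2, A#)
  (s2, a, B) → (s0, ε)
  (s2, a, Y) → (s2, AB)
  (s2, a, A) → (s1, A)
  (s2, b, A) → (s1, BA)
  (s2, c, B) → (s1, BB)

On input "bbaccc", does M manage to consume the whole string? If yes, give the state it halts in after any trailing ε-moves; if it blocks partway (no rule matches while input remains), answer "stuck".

s2

(s0, bbaccc, #)
  read b, top #: go to s2, push A# → (s2, baccc, A#)
  read b, top A: go to s1, push BA → (s1, accc, BA#)
  ε-move, top B: go to s2, push ε → (s2, accc, A#)
  read a, top A: go to s1, push A → (s1, ccc, A#)
  read c, top A: go to s2, push BA → (s2, cc, BA#)
  read c, top B: go to s1, push BB → (s1, c, BBA#)
  ε-move, top B: go to s2, push ε → (s2, c, BA#)
  read c, top B: go to s1, push BB → (s1, ε, BBA#)
  ε-move, top B: go to s2, push ε → (s2, ε, BA#)
All input consumed; M is in state s2.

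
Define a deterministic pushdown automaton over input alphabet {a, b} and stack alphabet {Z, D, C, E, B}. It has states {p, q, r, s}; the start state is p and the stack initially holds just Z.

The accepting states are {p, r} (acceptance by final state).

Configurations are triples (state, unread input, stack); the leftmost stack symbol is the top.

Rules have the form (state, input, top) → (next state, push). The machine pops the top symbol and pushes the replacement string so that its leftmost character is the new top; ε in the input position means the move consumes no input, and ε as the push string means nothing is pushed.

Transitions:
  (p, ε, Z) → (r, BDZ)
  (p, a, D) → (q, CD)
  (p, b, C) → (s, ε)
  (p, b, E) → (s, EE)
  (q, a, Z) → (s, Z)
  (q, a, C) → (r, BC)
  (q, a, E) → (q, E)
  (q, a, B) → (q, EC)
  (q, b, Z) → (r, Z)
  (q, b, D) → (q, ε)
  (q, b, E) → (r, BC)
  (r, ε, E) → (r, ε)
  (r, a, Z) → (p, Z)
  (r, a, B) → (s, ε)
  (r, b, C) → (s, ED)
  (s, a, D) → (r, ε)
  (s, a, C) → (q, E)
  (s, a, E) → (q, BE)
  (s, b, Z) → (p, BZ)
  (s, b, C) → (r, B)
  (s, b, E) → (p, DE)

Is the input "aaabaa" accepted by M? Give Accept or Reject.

Reject

(p, aaabaa, Z)
  ε-move, top Z: go to r, push BDZ → (r, aaabaa, BDZ)
  read a, top B: go to s, push ε → (s, aabaa, DZ)
  read a, top D: go to r, push ε → (r, abaa, Z)
  read a, top Z: go to p, push Z → (p, baa, Z)
  ε-move, top Z: go to r, push BDZ → (r, baa, BDZ)
No transition applies at (r, baa, BDZ); input not fully consumed.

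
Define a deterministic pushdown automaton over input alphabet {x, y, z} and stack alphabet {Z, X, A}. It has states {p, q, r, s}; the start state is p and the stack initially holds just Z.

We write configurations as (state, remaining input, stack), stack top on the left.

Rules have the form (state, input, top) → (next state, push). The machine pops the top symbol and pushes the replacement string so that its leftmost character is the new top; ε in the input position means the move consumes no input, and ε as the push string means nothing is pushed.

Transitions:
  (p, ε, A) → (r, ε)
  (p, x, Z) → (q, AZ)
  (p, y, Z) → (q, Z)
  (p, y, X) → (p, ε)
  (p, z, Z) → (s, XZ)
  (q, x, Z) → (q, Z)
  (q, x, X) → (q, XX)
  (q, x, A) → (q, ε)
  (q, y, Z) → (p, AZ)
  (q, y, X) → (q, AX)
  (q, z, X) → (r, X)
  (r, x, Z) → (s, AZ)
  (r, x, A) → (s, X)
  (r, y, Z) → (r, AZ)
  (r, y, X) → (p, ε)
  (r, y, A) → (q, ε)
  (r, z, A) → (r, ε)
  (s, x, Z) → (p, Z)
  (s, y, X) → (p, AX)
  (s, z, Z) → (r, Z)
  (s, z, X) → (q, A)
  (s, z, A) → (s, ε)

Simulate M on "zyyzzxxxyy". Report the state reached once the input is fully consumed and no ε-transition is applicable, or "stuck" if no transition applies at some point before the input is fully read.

r

(p, zyyzzxxxyy, Z)
  read z, top Z: go to s, push XZ → (s, yyzzxxxyy, XZ)
  read y, top X: go to p, push AX → (p, yzzxxxyy, AXZ)
  ε-move, top A: go to r, push ε → (r, yzzxxxyy, XZ)
  read y, top X: go to p, push ε → (p, zzxxxyy, Z)
  read z, top Z: go to s, push XZ → (s, zxxxyy, XZ)
  read z, top X: go to q, push A → (q, xxxyy, AZ)
  read x, top A: go to q, push ε → (q, xxyy, Z)
  read x, top Z: go to q, push Z → (q, xyy, Z)
  read x, top Z: go to q, push Z → (q, yy, Z)
  read y, top Z: go to p, push AZ → (p, y, AZ)
  ε-move, top A: go to r, push ε → (r, y, Z)
  read y, top Z: go to r, push AZ → (r, ε, AZ)
All input consumed; M is in state r.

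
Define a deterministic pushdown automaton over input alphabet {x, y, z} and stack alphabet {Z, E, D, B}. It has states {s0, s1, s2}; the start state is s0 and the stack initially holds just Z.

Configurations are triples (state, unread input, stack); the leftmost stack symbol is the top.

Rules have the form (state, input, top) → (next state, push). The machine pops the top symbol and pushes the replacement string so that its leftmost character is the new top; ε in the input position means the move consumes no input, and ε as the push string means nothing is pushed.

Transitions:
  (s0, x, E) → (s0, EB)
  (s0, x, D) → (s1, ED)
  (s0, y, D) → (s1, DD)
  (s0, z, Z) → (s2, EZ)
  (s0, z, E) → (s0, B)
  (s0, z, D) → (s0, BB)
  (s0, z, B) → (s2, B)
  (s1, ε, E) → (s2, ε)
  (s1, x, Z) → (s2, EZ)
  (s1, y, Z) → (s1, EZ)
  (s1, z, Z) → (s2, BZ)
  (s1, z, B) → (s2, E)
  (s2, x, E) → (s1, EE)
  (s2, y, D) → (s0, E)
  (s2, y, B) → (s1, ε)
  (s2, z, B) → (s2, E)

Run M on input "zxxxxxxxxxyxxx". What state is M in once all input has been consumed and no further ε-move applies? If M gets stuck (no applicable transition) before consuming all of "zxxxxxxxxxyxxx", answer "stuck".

stuck

(s0, zxxxxxxxxxyxxx, Z) ⊢ (s2, xxxxxxxxxyxxx, EZ) ⊢ (s1, xxxxxxxxyxxx, EEZ) ⊢ (s2, xxxxxxxxyxxx, EZ) ⊢ (s1, xxxxxxxyxxx, EEZ) ⊢ (s2, xxxxxxxyxxx, EZ) ⊢ (s1, xxxxxxyxxx, EEZ) ⊢ (s2, xxxxxxyxxx, EZ) ⊢ (s1, xxxxxyxxx, EEZ) ⊢ (s2, xxxxxyxxx, EZ) ⊢ (s1, xxxxyxxx, EEZ) ⊢ (s2, xxxxyxxx, EZ) ⊢ (s1, xxxyxxx, EEZ) ⊢ (s2, xxxyxxx, EZ) ⊢ (s1, xxyxxx, EEZ) ⊢ (s2, xxyxxx, EZ) ⊢ (s1, xyxxx, EEZ) ⊢ (s2, xyxxx, EZ) ⊢ (s1, yxxx, EEZ) ⊢ (s2, yxxx, EZ)
No transition for (s2, y, top E); M blocks with input yxxx remaining.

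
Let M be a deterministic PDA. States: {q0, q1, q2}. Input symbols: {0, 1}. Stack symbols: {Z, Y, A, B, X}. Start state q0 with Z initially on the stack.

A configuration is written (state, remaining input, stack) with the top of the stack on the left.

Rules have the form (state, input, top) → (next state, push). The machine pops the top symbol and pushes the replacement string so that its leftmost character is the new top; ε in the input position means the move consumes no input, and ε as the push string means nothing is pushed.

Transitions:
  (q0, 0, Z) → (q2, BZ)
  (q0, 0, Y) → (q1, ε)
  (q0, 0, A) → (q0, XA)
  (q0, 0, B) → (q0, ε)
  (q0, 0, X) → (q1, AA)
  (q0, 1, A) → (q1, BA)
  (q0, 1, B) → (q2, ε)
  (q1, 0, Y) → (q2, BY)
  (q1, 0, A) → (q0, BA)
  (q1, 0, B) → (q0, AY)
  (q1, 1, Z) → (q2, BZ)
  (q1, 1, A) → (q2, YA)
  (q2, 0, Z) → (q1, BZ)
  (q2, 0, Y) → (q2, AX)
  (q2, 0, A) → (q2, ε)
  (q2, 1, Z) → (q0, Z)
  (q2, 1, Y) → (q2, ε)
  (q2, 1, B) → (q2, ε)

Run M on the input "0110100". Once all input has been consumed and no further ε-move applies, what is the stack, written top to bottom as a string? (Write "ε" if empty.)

AYZ

(q0, 0110100, Z) ⊢ (q2, 110100, BZ) ⊢ (q2, 10100, Z) ⊢ (q0, 0100, Z) ⊢ (q2, 100, BZ) ⊢ (q2, 00, Z) ⊢ (q1, 0, BZ) ⊢ (q0, ε, AYZ)
All input consumed in state q0 with stack AYZ.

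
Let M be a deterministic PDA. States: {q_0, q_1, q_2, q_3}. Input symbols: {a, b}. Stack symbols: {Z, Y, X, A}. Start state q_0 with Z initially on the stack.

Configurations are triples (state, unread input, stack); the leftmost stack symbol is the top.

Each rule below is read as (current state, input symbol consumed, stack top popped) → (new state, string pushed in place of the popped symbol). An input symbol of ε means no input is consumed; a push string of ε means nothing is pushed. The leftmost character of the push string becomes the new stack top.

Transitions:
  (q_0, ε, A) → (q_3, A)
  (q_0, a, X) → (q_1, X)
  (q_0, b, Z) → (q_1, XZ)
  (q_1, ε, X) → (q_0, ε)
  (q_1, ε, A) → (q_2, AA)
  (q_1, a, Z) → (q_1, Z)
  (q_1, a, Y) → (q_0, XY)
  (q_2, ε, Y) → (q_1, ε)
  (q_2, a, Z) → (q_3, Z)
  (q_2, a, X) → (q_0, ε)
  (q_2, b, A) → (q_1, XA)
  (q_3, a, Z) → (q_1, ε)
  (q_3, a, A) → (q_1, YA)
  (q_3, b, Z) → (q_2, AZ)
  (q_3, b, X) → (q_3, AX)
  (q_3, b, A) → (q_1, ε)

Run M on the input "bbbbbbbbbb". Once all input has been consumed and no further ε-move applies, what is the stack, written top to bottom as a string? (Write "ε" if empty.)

(q_0, bbbbbbbbbb, Z) ⊢ (q_1, bbbbbbbbb, XZ) ⊢ (q_0, bbbbbbbbb, Z) ⊢ (q_1, bbbbbbbb, XZ) ⊢ (q_0, bbbbbbbb, Z) ⊢ (q_1, bbbbbbb, XZ) ⊢ (q_0, bbbbbbb, Z) ⊢ (q_1, bbbbbb, XZ) ⊢ (q_0, bbbbbb, Z) ⊢ (q_1, bbbbb, XZ) ⊢ (q_0, bbbbb, Z) ⊢ (q_1, bbbb, XZ) ⊢ (q_0, bbbb, Z) ⊢ (q_1, bbb, XZ) ⊢ (q_0, bbb, Z) ⊢ (q_1, bb, XZ) ⊢ (q_0, bb, Z) ⊢ (q_1, b, XZ) ⊢ (q_0, b, Z) ⊢ (q_1, ε, XZ) ⊢ (q_0, ε, Z)
All input consumed in state q_0 with stack Z.

Z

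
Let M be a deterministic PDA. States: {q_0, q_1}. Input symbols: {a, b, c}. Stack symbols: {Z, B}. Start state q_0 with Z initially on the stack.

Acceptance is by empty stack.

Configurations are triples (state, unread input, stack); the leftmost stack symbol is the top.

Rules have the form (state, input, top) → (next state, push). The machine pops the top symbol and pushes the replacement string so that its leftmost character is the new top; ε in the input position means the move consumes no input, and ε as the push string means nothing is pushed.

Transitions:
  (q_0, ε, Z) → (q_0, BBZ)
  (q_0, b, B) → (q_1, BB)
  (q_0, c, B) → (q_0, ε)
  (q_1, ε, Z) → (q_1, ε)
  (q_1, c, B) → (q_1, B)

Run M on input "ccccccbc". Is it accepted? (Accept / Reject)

Reject

(q_0, ccccccbc, Z)
  ε-move, top Z: go to q_0, push BBZ → (q_0, ccccccbc, BBZ)
  read c, top B: go to q_0, push ε → (q_0, cccccbc, BZ)
  read c, top B: go to q_0, push ε → (q_0, ccccbc, Z)
  ε-move, top Z: go to q_0, push BBZ → (q_0, ccccbc, BBZ)
  read c, top B: go to q_0, push ε → (q_0, cccbc, BZ)
  read c, top B: go to q_0, push ε → (q_0, ccbc, Z)
  ε-move, top Z: go to q_0, push BBZ → (q_0, ccbc, BBZ)
  read c, top B: go to q_0, push ε → (q_0, cbc, BZ)
  read c, top B: go to q_0, push ε → (q_0, bc, Z)
  ε-move, top Z: go to q_0, push BBZ → (q_0, bc, BBZ)
  read b, top B: go to q_1, push BB → (q_1, c, BBBZ)
  read c, top B: go to q_1, push B → (q_1, ε, BBBZ)
All input consumed; stack is BBBZ, not empty, and no further ε-move applies.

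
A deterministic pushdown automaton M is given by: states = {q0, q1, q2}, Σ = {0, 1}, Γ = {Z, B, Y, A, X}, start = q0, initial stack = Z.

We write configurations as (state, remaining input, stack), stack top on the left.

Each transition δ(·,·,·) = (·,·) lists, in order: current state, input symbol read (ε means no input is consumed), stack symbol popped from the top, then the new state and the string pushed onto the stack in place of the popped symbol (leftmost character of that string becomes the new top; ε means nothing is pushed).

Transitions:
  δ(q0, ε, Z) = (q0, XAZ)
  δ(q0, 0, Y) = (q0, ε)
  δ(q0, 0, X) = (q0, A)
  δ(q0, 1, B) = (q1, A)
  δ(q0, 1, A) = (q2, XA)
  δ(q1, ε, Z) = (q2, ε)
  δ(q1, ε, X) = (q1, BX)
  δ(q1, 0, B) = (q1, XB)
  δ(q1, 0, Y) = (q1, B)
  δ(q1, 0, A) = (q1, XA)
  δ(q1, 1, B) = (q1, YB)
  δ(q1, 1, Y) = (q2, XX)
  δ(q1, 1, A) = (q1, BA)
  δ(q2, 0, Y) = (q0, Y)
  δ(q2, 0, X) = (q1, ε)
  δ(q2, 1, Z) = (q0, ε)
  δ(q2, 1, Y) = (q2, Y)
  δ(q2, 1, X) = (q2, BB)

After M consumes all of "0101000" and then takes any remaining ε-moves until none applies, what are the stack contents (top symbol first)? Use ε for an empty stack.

BXBXBXBAAZ

(q0, 0101000, Z)
  ε-move, top Z: go to q0, push XAZ → (q0, 0101000, XAZ)
  read 0, top X: go to q0, push A → (q0, 101000, AAZ)
  read 1, top A: go to q2, push XA → (q2, 01000, XAAZ)
  read 0, top X: go to q1, push ε → (q1, 1000, AAZ)
  read 1, top A: go to q1, push BA → (q1, 000, BAAZ)
  read 0, top B: go to q1, push XB → (q1, 00, XBAAZ)
  ε-move, top X: go to q1, push BX → (q1, 00, BXBAAZ)
  read 0, top B: go to q1, push XB → (q1, 0, XBXBAAZ)
  ε-move, top X: go to q1, push BX → (q1, 0, BXBXBAAZ)
  read 0, top B: go to q1, push XB → (q1, ε, XBXBXBAAZ)
  ε-move, top X: go to q1, push BX → (q1, ε, BXBXBXBAAZ)
All input consumed in state q1 with stack BXBXBXBAAZ.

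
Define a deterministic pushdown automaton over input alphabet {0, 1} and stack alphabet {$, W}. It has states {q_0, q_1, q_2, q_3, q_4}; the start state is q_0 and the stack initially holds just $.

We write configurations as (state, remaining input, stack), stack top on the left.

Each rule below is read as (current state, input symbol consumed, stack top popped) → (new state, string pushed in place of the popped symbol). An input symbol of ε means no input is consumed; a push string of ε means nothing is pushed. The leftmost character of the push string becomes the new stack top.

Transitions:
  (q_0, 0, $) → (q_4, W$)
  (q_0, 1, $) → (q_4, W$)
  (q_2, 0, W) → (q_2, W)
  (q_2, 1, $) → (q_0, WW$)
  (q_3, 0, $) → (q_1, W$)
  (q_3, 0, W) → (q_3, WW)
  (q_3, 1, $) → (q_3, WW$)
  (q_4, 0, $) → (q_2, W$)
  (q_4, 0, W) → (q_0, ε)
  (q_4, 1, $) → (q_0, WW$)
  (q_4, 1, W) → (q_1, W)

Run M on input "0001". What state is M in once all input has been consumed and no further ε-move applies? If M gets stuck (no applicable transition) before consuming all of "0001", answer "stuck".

q_1

(q_0, 0001, $)
  read 0, top $: go to q_4, push W$ → (q_4, 001, W$)
  read 0, top W: go to q_0, push ε → (q_0, 01, $)
  read 0, top $: go to q_4, push W$ → (q_4, 1, W$)
  read 1, top W: go to q_1, push W → (q_1, ε, W$)
All input consumed; M is in state q_1.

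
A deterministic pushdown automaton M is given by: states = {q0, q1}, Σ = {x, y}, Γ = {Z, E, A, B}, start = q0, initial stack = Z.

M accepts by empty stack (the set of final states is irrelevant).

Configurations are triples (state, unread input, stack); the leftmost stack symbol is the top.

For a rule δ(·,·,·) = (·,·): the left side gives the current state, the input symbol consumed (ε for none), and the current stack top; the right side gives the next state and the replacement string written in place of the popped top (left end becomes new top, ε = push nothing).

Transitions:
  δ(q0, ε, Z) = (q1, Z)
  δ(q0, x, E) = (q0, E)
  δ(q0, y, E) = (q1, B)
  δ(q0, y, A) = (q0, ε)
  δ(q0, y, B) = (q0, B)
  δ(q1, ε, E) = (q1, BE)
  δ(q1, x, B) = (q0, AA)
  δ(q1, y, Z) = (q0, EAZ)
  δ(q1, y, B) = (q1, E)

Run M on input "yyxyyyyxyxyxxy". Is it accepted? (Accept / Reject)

Reject

(q0, yyxyyyyxyxyxxy, Z) ⊢ (q1, yyxyyyyxyxyxxy, Z) ⊢ (q0, yxyyyyxyxyxxy, EAZ) ⊢ (q1, xyyyyxyxyxxy, BAZ) ⊢ (q0, yyyyxyxyxxy, AAAZ) ⊢ (q0, yyyxyxyxxy, AAZ) ⊢ (q0, yyxyxyxxy, AZ) ⊢ (q0, yxyxyxxy, Z) ⊢ (q1, yxyxyxxy, Z) ⊢ (q0, xyxyxxy, EAZ) ⊢ (q0, yxyxxy, EAZ) ⊢ (q1, xyxxy, BAZ) ⊢ (q0, yxxy, AAAZ) ⊢ (q0, xxy, AAZ)
No transition applies at (q0, xxy, AAZ); input not fully consumed.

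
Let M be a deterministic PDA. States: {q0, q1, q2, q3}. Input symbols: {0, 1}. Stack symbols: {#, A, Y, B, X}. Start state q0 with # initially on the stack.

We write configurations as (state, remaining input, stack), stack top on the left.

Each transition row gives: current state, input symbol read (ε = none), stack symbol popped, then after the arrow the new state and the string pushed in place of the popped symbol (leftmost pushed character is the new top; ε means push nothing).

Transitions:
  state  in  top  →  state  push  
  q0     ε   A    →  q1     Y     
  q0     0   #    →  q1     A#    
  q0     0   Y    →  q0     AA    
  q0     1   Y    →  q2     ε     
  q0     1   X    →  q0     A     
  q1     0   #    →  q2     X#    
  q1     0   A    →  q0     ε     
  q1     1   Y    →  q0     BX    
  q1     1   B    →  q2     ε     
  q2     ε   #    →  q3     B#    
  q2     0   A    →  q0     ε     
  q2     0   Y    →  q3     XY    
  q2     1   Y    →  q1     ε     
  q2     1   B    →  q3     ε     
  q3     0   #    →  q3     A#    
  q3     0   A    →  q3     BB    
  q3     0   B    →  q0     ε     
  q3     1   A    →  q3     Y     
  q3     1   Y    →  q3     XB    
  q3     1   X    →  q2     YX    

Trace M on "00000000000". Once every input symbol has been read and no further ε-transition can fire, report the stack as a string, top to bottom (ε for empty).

(q0, 00000000000, #) ⊢ (q1, 0000000000, A#) ⊢ (q0, 000000000, #) ⊢ (q1, 00000000, A#) ⊢ (q0, 0000000, #) ⊢ (q1, 000000, A#) ⊢ (q0, 00000, #) ⊢ (q1, 0000, A#) ⊢ (q0, 000, #) ⊢ (q1, 00, A#) ⊢ (q0, 0, #) ⊢ (q1, ε, A#)
All input consumed in state q1 with stack A#.

A#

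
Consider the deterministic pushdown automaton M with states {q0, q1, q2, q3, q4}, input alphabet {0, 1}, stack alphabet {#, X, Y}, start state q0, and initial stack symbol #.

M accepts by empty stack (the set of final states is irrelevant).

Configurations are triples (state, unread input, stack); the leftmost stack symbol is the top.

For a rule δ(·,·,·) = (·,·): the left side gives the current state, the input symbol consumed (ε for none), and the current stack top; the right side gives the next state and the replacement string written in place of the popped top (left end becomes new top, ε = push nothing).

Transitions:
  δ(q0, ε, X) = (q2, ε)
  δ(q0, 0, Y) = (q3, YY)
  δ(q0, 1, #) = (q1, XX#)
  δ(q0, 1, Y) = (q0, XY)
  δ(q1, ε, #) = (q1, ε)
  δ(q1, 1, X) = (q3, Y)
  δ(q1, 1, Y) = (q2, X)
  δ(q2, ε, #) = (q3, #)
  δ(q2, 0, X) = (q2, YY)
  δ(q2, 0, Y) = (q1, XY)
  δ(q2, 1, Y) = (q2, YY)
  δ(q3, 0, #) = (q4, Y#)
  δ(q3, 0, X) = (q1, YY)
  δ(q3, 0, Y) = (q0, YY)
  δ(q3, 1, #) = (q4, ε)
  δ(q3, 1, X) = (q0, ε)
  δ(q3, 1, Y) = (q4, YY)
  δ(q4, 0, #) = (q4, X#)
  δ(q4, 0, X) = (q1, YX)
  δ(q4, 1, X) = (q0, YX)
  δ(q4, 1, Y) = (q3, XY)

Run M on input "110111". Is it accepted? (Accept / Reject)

Reject

(q0, 110111, #) ⊢ (q1, 10111, XX#) ⊢ (q3, 0111, YX#) ⊢ (q0, 111, YYX#) ⊢ (q0, 11, XYYX#) ⊢ (q2, 11, YYX#) ⊢ (q2, 1, YYYX#) ⊢ (q2, ε, YYYYX#)
All input consumed; stack is YYYYX#, not empty, and no further ε-move applies.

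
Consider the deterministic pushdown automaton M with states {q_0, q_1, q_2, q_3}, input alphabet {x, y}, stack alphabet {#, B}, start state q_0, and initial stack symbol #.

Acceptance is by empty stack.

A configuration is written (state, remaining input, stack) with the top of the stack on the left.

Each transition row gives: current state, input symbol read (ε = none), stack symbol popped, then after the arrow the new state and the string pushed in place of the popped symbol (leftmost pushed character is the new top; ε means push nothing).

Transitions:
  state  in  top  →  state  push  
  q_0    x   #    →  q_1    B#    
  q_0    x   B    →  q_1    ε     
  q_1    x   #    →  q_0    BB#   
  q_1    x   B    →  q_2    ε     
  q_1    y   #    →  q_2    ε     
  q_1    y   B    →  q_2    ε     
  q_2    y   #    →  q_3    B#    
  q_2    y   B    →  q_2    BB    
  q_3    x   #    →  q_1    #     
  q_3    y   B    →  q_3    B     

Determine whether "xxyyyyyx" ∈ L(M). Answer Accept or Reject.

(q_0, xxyyyyyx, #)
  read x, top #: go to q_1, push B# → (q_1, xyyyyyx, B#)
  read x, top B: go to q_2, push ε → (q_2, yyyyyx, #)
  read y, top #: go to q_3, push B# → (q_3, yyyyx, B#)
  read y, top B: go to q_3, push B → (q_3, yyyx, B#)
  read y, top B: go to q_3, push B → (q_3, yyx, B#)
  read y, top B: go to q_3, push B → (q_3, yx, B#)
  read y, top B: go to q_3, push B → (q_3, x, B#)
No transition applies at (q_3, x, B#); input not fully consumed.

Reject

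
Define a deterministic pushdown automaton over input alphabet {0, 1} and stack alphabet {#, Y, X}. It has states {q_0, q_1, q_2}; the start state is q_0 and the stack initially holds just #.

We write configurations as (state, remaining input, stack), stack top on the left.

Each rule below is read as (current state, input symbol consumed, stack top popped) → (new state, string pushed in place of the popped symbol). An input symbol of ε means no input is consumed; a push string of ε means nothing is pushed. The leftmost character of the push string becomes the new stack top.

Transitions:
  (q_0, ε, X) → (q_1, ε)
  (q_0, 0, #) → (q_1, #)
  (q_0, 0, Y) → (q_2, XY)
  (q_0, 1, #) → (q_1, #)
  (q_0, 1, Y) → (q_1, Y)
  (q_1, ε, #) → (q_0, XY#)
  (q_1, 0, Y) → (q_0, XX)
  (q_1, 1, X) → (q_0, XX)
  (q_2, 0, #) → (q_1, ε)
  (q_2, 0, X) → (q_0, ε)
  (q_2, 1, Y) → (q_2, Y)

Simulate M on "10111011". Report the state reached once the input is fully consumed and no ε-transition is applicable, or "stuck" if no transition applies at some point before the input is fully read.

stuck

(q_0, 10111011, #)
  read 1, top #: go to q_1, push # → (q_1, 0111011, #)
  ε-move, top #: go to q_0, push XY# → (q_0, 0111011, XY#)
  ε-move, top X: go to q_1, push ε → (q_1, 0111011, Y#)
  read 0, top Y: go to q_0, push XX → (q_0, 111011, XX#)
  ε-move, top X: go to q_1, push ε → (q_1, 111011, X#)
  read 1, top X: go to q_0, push XX → (q_0, 11011, XX#)
  ε-move, top X: go to q_1, push ε → (q_1, 11011, X#)
  read 1, top X: go to q_0, push XX → (q_0, 1011, XX#)
  ε-move, top X: go to q_1, push ε → (q_1, 1011, X#)
  read 1, top X: go to q_0, push XX → (q_0, 011, XX#)
  ε-move, top X: go to q_1, push ε → (q_1, 011, X#)
No transition for (q_1, 0, top X); M blocks with input 011 remaining.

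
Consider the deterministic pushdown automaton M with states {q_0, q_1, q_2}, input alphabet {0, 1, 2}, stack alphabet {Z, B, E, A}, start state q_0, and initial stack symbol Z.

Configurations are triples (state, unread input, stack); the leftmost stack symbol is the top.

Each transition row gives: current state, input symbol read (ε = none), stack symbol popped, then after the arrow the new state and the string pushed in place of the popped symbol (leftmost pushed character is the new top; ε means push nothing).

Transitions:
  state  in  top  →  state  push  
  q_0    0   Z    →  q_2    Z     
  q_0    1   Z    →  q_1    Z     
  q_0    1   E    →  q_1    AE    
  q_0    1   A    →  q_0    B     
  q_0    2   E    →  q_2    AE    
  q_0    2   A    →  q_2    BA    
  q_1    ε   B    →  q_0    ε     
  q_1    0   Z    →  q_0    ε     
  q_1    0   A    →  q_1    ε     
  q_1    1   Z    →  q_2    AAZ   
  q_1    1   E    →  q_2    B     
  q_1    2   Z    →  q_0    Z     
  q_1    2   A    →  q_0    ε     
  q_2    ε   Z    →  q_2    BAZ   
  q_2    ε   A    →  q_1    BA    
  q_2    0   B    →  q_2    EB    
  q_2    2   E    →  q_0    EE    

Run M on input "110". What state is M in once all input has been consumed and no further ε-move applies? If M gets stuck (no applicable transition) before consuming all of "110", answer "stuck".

(q_0, 110, Z)
  read 1, top Z: go to q_1, push Z → (q_1, 10, Z)
  read 1, top Z: go to q_2, push AAZ → (q_2, 0, AAZ)
  ε-move, top A: go to q_1, push BA → (q_1, 0, BAAZ)
  ε-move, top B: go to q_0, push ε → (q_0, 0, AAZ)
No transition for (q_0, 0, top A); M blocks with input 0 remaining.

stuck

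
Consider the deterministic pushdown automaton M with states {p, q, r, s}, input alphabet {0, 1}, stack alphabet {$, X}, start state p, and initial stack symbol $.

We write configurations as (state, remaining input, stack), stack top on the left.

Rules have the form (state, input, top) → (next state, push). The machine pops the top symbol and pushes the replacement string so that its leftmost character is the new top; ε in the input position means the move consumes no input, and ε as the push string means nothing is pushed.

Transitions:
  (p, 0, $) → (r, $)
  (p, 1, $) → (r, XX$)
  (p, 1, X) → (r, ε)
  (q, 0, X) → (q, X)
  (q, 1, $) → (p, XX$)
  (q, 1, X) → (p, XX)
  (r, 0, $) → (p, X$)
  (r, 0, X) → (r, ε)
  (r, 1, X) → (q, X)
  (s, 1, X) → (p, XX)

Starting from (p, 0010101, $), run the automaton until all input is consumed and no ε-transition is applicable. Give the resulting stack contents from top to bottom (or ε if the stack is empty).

$

(p, 0010101, $) ⊢ (r, 010101, $) ⊢ (p, 10101, X$) ⊢ (r, 0101, $) ⊢ (p, 101, X$) ⊢ (r, 01, $) ⊢ (p, 1, X$) ⊢ (r, ε, $)
All input consumed in state r with stack $.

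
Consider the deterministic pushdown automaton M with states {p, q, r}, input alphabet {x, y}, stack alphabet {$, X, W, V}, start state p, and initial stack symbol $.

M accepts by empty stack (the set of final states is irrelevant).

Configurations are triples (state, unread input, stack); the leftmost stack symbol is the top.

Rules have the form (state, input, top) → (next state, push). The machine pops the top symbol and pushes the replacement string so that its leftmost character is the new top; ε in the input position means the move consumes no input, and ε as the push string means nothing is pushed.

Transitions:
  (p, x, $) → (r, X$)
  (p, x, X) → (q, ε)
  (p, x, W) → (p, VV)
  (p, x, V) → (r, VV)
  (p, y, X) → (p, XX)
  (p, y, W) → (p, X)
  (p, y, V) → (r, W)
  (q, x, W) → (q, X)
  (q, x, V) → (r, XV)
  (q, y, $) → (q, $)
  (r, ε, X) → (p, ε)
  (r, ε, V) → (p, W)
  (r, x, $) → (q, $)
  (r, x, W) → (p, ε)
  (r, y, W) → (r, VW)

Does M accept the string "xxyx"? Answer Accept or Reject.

Reject

(p, xxyx, $)
  read x, top $: go to r, push X$ → (r, xyx, X$)
  ε-move, top X: go to p, push ε → (p, xyx, $)
  read x, top $: go to r, push X$ → (r, yx, X$)
  ε-move, top X: go to p, push ε → (p, yx, $)
No transition applies at (p, yx, $); input not fully consumed.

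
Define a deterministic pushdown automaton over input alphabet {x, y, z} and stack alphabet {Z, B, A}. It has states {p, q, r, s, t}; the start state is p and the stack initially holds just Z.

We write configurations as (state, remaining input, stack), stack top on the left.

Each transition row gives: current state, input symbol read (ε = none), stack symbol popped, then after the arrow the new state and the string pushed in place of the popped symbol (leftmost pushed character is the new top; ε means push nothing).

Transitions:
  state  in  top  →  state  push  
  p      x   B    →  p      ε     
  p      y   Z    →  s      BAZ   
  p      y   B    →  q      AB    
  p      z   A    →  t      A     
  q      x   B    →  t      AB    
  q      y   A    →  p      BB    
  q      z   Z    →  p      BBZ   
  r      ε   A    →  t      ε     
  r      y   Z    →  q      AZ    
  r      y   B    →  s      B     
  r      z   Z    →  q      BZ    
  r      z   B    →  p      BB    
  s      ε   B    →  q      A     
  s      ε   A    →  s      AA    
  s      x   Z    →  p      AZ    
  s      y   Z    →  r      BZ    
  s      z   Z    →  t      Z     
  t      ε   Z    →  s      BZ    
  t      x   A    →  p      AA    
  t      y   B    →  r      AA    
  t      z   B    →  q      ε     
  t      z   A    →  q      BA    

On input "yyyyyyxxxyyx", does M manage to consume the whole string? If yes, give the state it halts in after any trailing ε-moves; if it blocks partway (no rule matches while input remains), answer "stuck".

(p, yyyyyyxxxyyx, Z)
  read y, top Z: go to s, push BAZ → (s, yyyyyxxxyyx, BAZ)
  ε-move, top B: go to q, push A → (q, yyyyyxxxyyx, AAZ)
  read y, top A: go to p, push BB → (p, yyyyxxxyyx, BBAZ)
  read y, top B: go to q, push AB → (q, yyyxxxyyx, ABBAZ)
  read y, top A: go to p, push BB → (p, yyxxxyyx, BBBBAZ)
  read y, top B: go to q, push AB → (q, yxxxyyx, ABBBBAZ)
  read y, top A: go to p, push BB → (p, xxxyyx, BBBBBBAZ)
  read x, top B: go to p, push ε → (p, xxyyx, BBBBBAZ)
  read x, top B: go to p, push ε → (p, xyyx, BBBBAZ)
  read x, top B: go to p, push ε → (p, yyx, BBBAZ)
  read y, top B: go to q, push AB → (q, yx, ABBBAZ)
  read y, top A: go to p, push BB → (p, x, BBBBBAZ)
  read x, top B: go to p, push ε → (p, ε, BBBBAZ)
All input consumed; M is in state p.

p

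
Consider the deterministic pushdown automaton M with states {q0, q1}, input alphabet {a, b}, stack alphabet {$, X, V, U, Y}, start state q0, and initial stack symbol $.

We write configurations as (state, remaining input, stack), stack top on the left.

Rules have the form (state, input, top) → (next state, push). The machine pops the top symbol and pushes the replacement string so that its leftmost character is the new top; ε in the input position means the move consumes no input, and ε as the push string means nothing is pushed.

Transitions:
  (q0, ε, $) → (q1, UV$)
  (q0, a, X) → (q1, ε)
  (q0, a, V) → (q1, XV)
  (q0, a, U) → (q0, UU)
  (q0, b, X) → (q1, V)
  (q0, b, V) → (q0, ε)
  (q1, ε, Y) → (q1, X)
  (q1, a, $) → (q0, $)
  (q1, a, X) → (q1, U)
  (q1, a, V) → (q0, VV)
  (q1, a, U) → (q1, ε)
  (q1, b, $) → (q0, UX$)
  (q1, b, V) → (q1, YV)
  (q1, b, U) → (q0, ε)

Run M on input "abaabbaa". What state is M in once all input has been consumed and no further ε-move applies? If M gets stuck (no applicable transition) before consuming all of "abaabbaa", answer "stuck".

(q0, abaabbaa, $)
  ε-move, top $: go to q1, push UV$ → (q1, abaabbaa, UV$)
  read a, top U: go to q1, push ε → (q1, baabbaa, V$)
  read b, top V: go to q1, push YV → (q1, aabbaa, YV$)
  ε-move, top Y: go to q1, push X → (q1, aabbaa, XV$)
  read a, top X: go to q1, push U → (q1, abbaa, UV$)
  read a, top U: go to q1, push ε → (q1, bbaa, V$)
  read b, top V: go to q1, push YV → (q1, baa, YV$)
  ε-move, top Y: go to q1, push X → (q1, baa, XV$)
No transition for (q1, b, top X); M blocks with input baa remaining.

stuck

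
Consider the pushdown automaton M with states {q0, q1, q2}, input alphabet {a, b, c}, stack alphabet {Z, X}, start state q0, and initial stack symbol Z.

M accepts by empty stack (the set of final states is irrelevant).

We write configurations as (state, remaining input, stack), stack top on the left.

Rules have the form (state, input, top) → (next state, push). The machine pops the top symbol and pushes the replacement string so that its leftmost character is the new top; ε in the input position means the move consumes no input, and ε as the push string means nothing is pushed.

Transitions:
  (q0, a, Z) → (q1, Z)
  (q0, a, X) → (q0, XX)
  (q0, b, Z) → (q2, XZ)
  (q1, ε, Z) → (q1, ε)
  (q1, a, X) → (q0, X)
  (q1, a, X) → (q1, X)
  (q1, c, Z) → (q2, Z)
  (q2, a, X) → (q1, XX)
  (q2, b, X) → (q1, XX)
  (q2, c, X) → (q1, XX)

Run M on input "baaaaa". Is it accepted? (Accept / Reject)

Reject

No computation consumes all input and empties the stack.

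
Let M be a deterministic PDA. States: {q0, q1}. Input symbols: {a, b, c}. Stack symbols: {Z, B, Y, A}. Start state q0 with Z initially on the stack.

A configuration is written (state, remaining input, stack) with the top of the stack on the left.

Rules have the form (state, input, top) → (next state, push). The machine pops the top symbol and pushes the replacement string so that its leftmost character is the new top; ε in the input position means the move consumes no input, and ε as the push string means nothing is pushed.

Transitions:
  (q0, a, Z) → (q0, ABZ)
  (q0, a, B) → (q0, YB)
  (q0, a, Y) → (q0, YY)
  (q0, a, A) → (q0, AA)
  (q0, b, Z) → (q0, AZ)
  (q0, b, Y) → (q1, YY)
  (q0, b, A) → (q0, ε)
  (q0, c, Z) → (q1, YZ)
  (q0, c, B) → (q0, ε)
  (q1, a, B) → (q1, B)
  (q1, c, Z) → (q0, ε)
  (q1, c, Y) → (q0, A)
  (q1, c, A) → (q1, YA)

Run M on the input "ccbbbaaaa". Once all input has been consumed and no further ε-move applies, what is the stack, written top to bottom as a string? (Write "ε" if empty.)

(q0, ccbbbaaaa, Z)
  read c, top Z: go to q1, push YZ → (q1, cbbbaaaa, YZ)
  read c, top Y: go to q0, push A → (q0, bbbaaaa, AZ)
  read b, top A: go to q0, push ε → (q0, bbaaaa, Z)
  read b, top Z: go to q0, push AZ → (q0, baaaa, AZ)
  read b, top A: go to q0, push ε → (q0, aaaa, Z)
  read a, top Z: go to q0, push ABZ → (q0, aaa, ABZ)
  read a, top A: go to q0, push AA → (q0, aa, AABZ)
  read a, top A: go to q0, push AA → (q0, a, AAABZ)
  read a, top A: go to q0, push AA → (q0, ε, AAAABZ)
All input consumed in state q0 with stack AAAABZ.

AAAABZ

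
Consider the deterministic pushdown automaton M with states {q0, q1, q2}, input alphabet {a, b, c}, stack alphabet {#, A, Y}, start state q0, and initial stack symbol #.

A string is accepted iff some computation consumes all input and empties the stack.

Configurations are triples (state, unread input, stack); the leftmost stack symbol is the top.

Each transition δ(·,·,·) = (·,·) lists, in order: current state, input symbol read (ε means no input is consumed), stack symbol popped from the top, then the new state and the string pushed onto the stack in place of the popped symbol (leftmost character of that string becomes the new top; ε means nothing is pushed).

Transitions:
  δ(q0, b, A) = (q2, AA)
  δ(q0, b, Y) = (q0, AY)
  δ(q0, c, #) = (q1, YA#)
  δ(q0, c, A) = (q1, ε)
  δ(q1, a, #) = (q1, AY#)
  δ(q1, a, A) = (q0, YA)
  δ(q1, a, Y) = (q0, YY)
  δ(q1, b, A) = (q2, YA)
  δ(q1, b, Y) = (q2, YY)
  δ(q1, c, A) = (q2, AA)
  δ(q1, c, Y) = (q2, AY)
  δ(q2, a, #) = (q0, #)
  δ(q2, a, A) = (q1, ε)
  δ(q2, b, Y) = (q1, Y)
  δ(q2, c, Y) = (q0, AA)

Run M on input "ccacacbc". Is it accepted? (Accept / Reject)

Reject

(q0, ccacacbc, #)
  read c, top #: go to q1, push YA# → (q1, cacacbc, YA#)
  read c, top Y: go to q2, push AY → (q2, acacbc, AYA#)
  read a, top A: go to q1, push ε → (q1, cacbc, YA#)
  read c, top Y: go to q2, push AY → (q2, acbc, AYA#)
  read a, top A: go to q1, push ε → (q1, cbc, YA#)
  read c, top Y: go to q2, push AY → (q2, bc, AYA#)
No transition applies at (q2, bc, AYA#); input not fully consumed.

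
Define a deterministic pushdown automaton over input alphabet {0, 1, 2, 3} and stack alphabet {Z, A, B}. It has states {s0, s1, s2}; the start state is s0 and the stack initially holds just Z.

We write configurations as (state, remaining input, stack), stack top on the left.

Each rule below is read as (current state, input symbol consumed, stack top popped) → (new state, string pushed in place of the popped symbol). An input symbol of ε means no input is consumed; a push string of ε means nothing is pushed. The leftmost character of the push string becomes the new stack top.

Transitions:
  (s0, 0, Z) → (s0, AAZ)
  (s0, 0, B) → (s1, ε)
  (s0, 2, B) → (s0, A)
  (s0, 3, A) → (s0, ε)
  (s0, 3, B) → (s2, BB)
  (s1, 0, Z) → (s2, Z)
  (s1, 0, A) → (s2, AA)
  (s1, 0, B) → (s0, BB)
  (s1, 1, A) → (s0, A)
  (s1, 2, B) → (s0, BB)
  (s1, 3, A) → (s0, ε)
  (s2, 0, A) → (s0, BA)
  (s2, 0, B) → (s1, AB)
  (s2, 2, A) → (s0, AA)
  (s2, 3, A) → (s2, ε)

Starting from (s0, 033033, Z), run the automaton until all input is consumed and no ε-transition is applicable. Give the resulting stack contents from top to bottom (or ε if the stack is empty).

(s0, 033033, Z)
  read 0, top Z: go to s0, push AAZ → (s0, 33033, AAZ)
  read 3, top A: go to s0, push ε → (s0, 3033, AZ)
  read 3, top A: go to s0, push ε → (s0, 033, Z)
  read 0, top Z: go to s0, push AAZ → (s0, 33, AAZ)
  read 3, top A: go to s0, push ε → (s0, 3, AZ)
  read 3, top A: go to s0, push ε → (s0, ε, Z)
All input consumed in state s0 with stack Z.

Z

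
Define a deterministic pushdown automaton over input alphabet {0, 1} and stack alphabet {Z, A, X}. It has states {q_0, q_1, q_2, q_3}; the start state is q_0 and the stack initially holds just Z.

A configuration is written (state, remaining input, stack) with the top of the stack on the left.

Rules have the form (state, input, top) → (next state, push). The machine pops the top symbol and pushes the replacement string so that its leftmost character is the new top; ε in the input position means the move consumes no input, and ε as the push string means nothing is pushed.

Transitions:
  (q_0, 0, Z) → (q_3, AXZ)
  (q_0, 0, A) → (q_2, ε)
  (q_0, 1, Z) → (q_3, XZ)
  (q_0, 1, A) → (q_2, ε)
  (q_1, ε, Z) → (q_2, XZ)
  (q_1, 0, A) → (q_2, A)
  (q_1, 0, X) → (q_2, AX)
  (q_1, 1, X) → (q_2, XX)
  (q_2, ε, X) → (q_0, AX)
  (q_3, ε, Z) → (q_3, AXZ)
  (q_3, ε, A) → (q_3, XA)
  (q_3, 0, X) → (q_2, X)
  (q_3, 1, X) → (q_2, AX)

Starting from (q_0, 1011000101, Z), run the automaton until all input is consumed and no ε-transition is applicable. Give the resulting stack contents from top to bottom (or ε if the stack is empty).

(q_0, 1011000101, Z) ⊢ (q_3, 011000101, XZ) ⊢ (q_2, 11000101, XZ) ⊢ (q_0, 11000101, AXZ) ⊢ (q_2, 1000101, XZ) ⊢ (q_0, 1000101, AXZ) ⊢ (q_2, 000101, XZ) ⊢ (q_0, 000101, AXZ) ⊢ (q_2, 00101, XZ) ⊢ (q_0, 00101, AXZ) ⊢ (q_2, 0101, XZ) ⊢ (q_0, 0101, AXZ) ⊢ (q_2, 101, XZ) ⊢ (q_0, 101, AXZ) ⊢ (q_2, 01, XZ) ⊢ (q_0, 01, AXZ) ⊢ (q_2, 1, XZ) ⊢ (q_0, 1, AXZ) ⊢ (q_2, ε, XZ) ⊢ (q_0, ε, AXZ)
All input consumed in state q_0 with stack AXZ.

AXZ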